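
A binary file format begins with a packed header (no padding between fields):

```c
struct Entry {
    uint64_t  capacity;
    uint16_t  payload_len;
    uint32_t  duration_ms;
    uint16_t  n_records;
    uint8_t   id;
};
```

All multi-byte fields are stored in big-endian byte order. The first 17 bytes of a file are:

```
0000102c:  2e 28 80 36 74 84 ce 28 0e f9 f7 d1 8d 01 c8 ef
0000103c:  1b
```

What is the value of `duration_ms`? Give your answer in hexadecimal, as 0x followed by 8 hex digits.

0xF7D18D01

`duration_ms` follows `capacity` (8 B), `payload_len` (2 B), so it starts at offset 8 + 2 = 10 and occupies 4 bytes.
Bytes at offsets 10..13: F7 D1 8D 01.
Big-endian stores the most-significant byte at the lowest address.
The bytes are already most-significant first: 0xF7D18D01.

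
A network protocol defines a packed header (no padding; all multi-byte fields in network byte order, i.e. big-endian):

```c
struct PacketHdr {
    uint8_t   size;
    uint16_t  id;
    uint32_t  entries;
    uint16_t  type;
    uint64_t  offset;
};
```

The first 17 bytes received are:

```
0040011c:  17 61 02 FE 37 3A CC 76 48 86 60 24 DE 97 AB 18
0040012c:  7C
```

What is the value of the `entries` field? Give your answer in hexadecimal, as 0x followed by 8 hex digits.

0xFE373ACC

`entries` follows `size` (1 B), `id` (2 B), so it starts at offset 1 + 2 = 3 and occupies 4 bytes.
Bytes at offsets 3..6: FE 37 3A CC.
In big-endian order the high byte comes first in memory.
The bytes are already most-significant first: 0xFE373ACC.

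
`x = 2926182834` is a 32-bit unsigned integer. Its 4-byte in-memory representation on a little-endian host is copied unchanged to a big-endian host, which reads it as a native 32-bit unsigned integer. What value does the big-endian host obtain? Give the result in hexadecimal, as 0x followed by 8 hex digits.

2926182834 in 32-bit hexadecimal is 0xAE6A01B2.
Stored little-endian, the bytes at ascending addresses are B2 01 6A AE.
Read back as big-endian, the last byte is least significant, giving 0xB2016AAE.

0xB2016AAE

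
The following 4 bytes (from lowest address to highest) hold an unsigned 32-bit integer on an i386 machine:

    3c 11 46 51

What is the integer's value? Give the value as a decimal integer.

Little-endian stores the least-significant byte at the lowest address.
Reassemble most-significant byte first: 51 46 11 3C → 0x5146113C.
0x5146113C = 1363546428.

1363546428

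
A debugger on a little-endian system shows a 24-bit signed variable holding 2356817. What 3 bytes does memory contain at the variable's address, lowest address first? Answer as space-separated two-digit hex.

2356817 in hexadecimal, padded to 24 bits, is 0x23F651.
Split into bytes (most-significant first): 23 F6 51.
Little-endian stores the least-significant byte at the lowest address.
So at ascending addresses the bytes are 51 F6 23.

51 F6 23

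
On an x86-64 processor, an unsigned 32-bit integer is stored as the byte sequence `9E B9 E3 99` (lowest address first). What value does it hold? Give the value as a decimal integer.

2581838238

Little-endian: lowest address holds the least-significant byte.
Reassemble most-significant byte first: 99 E3 B9 9E → 0x99E3B99E.
0x99E3B99E = 2581838238.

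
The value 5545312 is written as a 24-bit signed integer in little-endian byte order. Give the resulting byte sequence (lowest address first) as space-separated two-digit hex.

5545312 in hexadecimal, padded to 24 bits, is 0x549D60.
Split into bytes (most-significant first): 54 9D 60.
Little-endian stores the least-significant byte at the lowest address.
So at ascending addresses the bytes are 60 9D 54.

60 9D 54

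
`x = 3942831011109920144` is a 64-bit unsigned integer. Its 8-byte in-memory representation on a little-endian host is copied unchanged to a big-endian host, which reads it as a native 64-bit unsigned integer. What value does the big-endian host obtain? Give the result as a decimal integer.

3942831011109920144 in 64-bit hexadecimal is 0x36B7BFEA2299DD90.
Stored little-endian, the bytes at ascending addresses are 90 DD 99 22 EA BF B7 36.
Read back as big-endian, the last byte is least significant, giving 0x90DD9922EABFB736.
0x90DD9922EABFB736 = 10438667886561048374.

10438667886561048374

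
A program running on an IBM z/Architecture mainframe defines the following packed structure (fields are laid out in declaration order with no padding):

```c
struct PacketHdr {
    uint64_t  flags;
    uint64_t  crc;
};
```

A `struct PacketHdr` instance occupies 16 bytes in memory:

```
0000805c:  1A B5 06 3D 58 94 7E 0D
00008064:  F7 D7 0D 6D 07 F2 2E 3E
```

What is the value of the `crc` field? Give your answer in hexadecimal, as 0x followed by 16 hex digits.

0xF7D70D6D07F22E3E

`crc` follows `flags` (8 bytes), so it starts at byte offset 8 and occupies 8 bytes.
Bytes at offsets 8..15: F7 D7 0D 6D 07 F2 2E 3E.
Big-endian stores the most-significant byte at the lowest address.
The bytes are already most-significant first: 0xF7D70D6D07F22E3E.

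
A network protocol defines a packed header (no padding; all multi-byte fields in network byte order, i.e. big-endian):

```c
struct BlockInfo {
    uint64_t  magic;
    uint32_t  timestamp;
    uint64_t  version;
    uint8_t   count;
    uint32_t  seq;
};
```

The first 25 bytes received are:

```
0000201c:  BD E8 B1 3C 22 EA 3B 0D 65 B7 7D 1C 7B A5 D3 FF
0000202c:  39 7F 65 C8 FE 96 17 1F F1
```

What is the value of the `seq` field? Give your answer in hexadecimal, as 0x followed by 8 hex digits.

0x96171FF1

`seq` follows `magic` (8 B), `timestamp` (4 B), `version` (8 B), `count` (1 B), so it starts at offset 8 + 4 + 8 + 1 = 21 and occupies 4 bytes.
Bytes at offsets 21..24: 96 17 1F F1.
Big-endian: lowest address holds the most-significant byte.
The bytes are already most-significant first: 0x96171FF1.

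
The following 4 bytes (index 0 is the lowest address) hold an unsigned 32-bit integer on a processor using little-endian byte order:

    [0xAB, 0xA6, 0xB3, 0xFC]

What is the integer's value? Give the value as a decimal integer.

In little-endian order the low byte comes first in memory.
Reassemble most-significant byte first: FC B3 A6 AB → 0xFCB3A6AB.
0xFCB3A6AB = 4239632043.

4239632043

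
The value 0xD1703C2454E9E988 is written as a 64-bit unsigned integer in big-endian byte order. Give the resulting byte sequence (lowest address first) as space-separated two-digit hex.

Split into bytes (most-significant first): D1 70 3C 24 54 E9 E9 88.
Big-endian stores the most-significant byte at the lowest address.
So the memory order matches the most-significant-first order: D1 70 3C 24 54 E9 E9 88.

D1 70 3C 24 54 E9 E9 88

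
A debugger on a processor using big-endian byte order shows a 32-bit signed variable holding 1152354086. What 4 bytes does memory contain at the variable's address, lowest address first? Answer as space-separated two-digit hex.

44 AF 87 26

1152354086 in hexadecimal, padded to 32 bits, is 0x44AF8726.
Split into bytes (most-significant first): 44 AF 87 26.
Big-endian: lowest address holds the most-significant byte.
So the memory order matches the most-significant-first order: 44 AF 87 26.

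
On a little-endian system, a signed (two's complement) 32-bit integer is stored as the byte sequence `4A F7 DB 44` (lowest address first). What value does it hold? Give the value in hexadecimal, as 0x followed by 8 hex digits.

Little-endian: lowest address holds the least-significant byte.
Reassemble most-significant byte first: 44 DB F7 4A → 0x44DBF74A.

0x44DBF74A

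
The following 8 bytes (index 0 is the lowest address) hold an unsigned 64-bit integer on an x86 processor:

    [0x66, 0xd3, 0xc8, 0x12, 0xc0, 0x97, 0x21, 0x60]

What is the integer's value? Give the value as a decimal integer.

6926984553077199718

Little-endian: lowest address holds the least-significant byte.
Reassemble most-significant byte first: 60 21 97 C0 12 C8 D3 66 → 0x602197C012C8D366.
0x602197C012C8D366 = 6926984553077199718.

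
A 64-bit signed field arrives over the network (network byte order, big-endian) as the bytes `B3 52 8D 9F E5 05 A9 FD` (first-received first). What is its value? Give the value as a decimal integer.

-5525198074948507139

Big-endian stores the most-significant byte at the lowest address.
The bytes are already most-significant first: 0xB3528D9FE505A9FD.
Top bit is set, so as a signed 64-bit value this is 0xB3528D9FE505A9FD − 2^64 = -5525198074948507139.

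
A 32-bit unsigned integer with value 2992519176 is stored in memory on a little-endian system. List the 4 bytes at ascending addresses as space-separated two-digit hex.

08 38 5E B2

2992519176 in hexadecimal, padded to 32 bits, is 0xB25E3808.
Split into bytes (most-significant first): B2 5E 38 08.
In little-endian order the low byte comes first in memory.
So at ascending addresses the bytes are 08 38 5E B2.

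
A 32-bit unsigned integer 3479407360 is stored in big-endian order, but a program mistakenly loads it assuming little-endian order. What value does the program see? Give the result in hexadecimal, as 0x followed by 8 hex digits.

3479407360 in 32-bit hexadecimal is 0xCF638B00.
Stored big-endian, the bytes at ascending addresses are CF 63 8B 00.
Read back as little-endian, the first byte is least significant, giving 0x008B63CF.

0x008B63CF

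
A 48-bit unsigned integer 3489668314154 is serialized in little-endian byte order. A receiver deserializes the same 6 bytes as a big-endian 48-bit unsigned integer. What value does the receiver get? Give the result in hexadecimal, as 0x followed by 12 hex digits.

0x2AB470802C03

3489668314154 in 48-bit hexadecimal is 0x032C8070B42A.
Stored little-endian, the bytes at ascending addresses are 2A B4 70 80 2C 03.
Read back as big-endian, the last byte is least significant, giving 0x2AB470802C03.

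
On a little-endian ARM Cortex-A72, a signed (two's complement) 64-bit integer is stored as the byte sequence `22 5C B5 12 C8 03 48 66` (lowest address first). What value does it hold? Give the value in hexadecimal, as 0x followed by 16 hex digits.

In little-endian order the low byte comes first in memory.
Reassemble most-significant byte first: 66 48 03 C8 12 B5 5C 22 → 0x664803C812B55C22.

0x664803C812B55C22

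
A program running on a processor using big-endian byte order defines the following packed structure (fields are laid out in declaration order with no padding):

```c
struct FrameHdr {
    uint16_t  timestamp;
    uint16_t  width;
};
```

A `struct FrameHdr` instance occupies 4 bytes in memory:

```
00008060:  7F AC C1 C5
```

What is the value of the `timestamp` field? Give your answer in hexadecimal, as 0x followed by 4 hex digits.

`timestamp` is the first field, at byte offset 0, occupying 2 bytes.
Bytes at offsets 0..1: 7F AC.
Big-endian stores the most-significant byte at the lowest address.
The bytes are already most-significant first: 0x7FAC.

0x7FAC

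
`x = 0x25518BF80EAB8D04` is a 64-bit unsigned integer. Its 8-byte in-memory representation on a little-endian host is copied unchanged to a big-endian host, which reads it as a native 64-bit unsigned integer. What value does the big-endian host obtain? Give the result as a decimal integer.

Stored little-endian, the bytes at ascending addresses are 04 8D AB 0E F8 8B 51 25.
Read back as big-endian, the last byte is least significant, giving 0x048DAB0EF88B5125.
0x048DAB0EF88B5125 = 328106428655685925.

328106428655685925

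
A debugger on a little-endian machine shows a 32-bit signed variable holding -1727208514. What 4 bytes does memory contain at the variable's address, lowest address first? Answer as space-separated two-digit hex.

BE E3 0C 99

Two's complement of -1727208514 in 32 bits: 1727208514 = 0x66F31C42; invert → 0x990CE3BD; add 1 → 0x990CE3BE.
Split into bytes (most-significant first): 99 0C E3 BE.
Little-endian stores the least-significant byte at the lowest address.
So at ascending addresses the bytes are BE E3 0C 99.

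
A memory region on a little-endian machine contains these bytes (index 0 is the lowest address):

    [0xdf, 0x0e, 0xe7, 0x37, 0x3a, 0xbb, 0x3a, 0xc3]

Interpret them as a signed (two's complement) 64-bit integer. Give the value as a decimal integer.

-4378981828943999265

Little-endian: lowest address holds the least-significant byte.
Reassemble most-significant byte first: C3 3A BB 3A 37 E7 0E DF → 0xC33ABB3A37E70EDF.
Top bit is set, so as a signed 64-bit value this is 0xC33ABB3A37E70EDF − 2^64 = -4378981828943999265.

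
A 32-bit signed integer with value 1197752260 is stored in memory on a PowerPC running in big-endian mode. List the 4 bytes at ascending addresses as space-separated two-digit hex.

47 64 3F C4

1197752260 in hexadecimal, padded to 32 bits, is 0x47643FC4.
Split into bytes (most-significant first): 47 64 3F C4.
Big-endian: lowest address holds the most-significant byte.
So the memory order matches the most-significant-first order: 47 64 3F C4.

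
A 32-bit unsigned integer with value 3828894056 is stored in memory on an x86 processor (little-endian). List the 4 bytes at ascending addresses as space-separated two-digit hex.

68 49 38 E4

3828894056 in hexadecimal, padded to 32 bits, is 0xE4384968.
Split into bytes (most-significant first): E4 38 49 68.
Little-endian stores the least-significant byte at the lowest address.
So at ascending addresses the bytes are 68 49 38 E4.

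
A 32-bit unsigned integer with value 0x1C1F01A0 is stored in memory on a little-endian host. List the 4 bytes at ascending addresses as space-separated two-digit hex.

A0 01 1F 1C

Split into bytes (most-significant first): 1C 1F 01 A0.
Little-endian: lowest address holds the least-significant byte.
So at ascending addresses the bytes are A0 01 1F 1C.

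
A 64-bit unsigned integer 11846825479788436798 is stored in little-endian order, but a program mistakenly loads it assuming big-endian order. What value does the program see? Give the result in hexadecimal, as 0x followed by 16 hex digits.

11846825479788436798 in 64-bit hexadecimal is 0xA4686101B6D61D3E.
Stored little-endian, the bytes at ascending addresses are 3E 1D D6 B6 01 61 68 A4.
Read back as big-endian, the last byte is least significant, giving 0x3E1DD6B6016168A4.

0x3E1DD6B6016168A4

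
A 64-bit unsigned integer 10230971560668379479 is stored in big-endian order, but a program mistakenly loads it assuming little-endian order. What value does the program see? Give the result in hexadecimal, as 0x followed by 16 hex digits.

10230971560668379479 in 64-bit hexadecimal is 0x8DFBB66DACC33957.
Stored big-endian, the bytes at ascending addresses are 8D FB B6 6D AC C3 39 57.
Read back as little-endian, the first byte is least significant, giving 0x5739C3AC6DB6FB8D.

0x5739C3AC6DB6FB8D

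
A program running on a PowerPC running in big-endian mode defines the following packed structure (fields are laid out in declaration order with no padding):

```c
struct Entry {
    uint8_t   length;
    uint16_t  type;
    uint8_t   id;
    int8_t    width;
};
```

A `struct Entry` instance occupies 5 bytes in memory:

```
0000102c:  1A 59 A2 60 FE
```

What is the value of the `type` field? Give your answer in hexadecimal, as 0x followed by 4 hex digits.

`type` follows `length` (1 byte), so it starts at byte offset 1 and occupies 2 bytes.
Bytes at offsets 1..2: 59 A2.
Big-endian stores the most-significant byte at the lowest address.
The bytes are already most-significant first: 0x59A2.

0x59A2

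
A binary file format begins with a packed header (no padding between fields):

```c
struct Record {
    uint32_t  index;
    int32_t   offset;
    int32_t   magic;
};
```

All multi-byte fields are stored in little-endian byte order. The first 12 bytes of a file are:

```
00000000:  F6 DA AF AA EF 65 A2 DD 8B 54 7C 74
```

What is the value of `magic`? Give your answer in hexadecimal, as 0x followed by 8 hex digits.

0x747C548B

`magic` follows `index` (4 B), `offset` (4 B), so it starts at offset 4 + 4 = 8 and occupies 4 bytes.
Bytes at offsets 8..11: 8B 54 7C 74.
In little-endian order the low byte comes first in memory.
Reassemble most-significant byte first: 74 7C 54 8B → 0x747C548B.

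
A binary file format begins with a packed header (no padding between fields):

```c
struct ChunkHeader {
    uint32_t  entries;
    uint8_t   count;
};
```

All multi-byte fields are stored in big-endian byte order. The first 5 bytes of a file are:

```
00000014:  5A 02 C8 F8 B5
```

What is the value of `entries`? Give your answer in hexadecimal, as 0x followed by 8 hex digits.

`entries` is the first field, at byte offset 0, occupying 4 bytes.
Bytes at offsets 0..3: 5A 02 C8 F8.
Big-endian stores the most-significant byte at the lowest address.
The bytes are already most-significant first: 0x5A02C8F8.

0x5A02C8F8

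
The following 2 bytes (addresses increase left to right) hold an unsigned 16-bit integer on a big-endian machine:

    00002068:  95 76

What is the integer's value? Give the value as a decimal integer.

In big-endian order the high byte comes first in memory.
The bytes are already most-significant first: 0x9576.
0x9576 = 38262.

38262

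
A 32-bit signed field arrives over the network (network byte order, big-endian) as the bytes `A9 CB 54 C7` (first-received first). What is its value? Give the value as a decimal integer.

In big-endian order the high byte comes first in memory.
The bytes are already most-significant first: 0xA9CB54C7.
Top bit is set, so as a signed 32-bit value this is 0xA9CB54C7 − 2^32 = -1446292281.

-1446292281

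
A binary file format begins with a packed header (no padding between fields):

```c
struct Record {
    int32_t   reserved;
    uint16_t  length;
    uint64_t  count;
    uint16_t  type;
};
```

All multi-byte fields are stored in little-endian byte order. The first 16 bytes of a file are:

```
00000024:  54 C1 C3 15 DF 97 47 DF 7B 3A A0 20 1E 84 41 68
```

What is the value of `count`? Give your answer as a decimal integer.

9520082534855860039

`count` follows `reserved` (4 B), `length` (2 B), so it starts at offset 4 + 2 = 6 and occupies 8 bytes.
Bytes at offsets 6..13: 47 DF 7B 3A A0 20 1E 84.
In little-endian order the low byte comes first in memory.
Reassemble most-significant byte first: 84 1E 20 A0 3A 7B DF 47 → 0x841E20A03A7BDF47.
0x841E20A03A7BDF47 = 9520082534855860039.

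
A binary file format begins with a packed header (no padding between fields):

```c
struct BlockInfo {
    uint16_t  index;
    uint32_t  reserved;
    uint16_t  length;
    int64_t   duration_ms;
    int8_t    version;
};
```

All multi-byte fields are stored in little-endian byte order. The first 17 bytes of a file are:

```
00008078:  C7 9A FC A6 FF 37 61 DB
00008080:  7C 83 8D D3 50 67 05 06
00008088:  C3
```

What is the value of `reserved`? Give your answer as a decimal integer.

`reserved` follows `index` (2 bytes), so it starts at byte offset 2 and occupies 4 bytes.
Bytes at offsets 2..5: FC A6 FF 37.
In little-endian order the low byte comes first in memory.
Reassemble most-significant byte first: 37 FF A6 FC → 0x37FFA6FC.
0x37FFA6FC = 939501308.

939501308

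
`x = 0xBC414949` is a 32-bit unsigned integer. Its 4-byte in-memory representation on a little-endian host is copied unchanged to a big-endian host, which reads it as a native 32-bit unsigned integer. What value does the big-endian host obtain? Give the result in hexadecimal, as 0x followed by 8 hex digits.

0x494941BC

Stored little-endian, the bytes at ascending addresses are 49 49 41 BC.
Read back as big-endian, the last byte is least significant, giving 0x494941BC.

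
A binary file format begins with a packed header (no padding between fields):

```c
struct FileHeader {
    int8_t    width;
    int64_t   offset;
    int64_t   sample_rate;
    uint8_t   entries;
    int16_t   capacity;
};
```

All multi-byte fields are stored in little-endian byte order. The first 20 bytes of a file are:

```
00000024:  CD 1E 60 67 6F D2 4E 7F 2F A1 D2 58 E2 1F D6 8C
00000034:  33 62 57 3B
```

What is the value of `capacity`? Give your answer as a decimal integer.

15191

`capacity` follows `width` (1 B), `offset` (8 B), `sample_rate` (8 B), `entries` (1 B), so it starts at offset 1 + 8 + 8 + 1 = 18 and occupies 2 bytes.
Bytes at offsets 18..19: 57 3B.
Little-endian stores the least-significant byte at the lowest address.
Reassemble most-significant byte first: 3B 57 → 0x3B57.
0x3B57 = 15191.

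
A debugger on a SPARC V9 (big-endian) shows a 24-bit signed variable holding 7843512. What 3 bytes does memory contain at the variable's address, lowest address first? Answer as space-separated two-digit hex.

7843512 in hexadecimal, padded to 24 bits, is 0x77AEB8.
Split into bytes (most-significant first): 77 AE B8.
Big-endian stores the most-significant byte at the lowest address.
So the memory order matches the most-significant-first order: 77 AE B8.

77 AE B8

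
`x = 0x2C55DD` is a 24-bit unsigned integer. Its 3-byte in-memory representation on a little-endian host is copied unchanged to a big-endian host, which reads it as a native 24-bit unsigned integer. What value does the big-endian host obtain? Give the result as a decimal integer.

14505260

Stored little-endian, the bytes at ascending addresses are DD 55 2C.
Read back as big-endian, the last byte is least significant, giving 0xDD552C.
0xDD552C = 14505260.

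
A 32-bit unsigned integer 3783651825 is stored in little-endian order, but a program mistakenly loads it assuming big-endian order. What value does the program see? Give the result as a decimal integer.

3783651825 in 32-bit hexadecimal is 0xE185F1F1.
Stored little-endian, the bytes at ascending addresses are F1 F1 85 E1.
Read back as big-endian, the last byte is least significant, giving 0xF1F185E1.
0xF1F185E1 = 4059137505.

4059137505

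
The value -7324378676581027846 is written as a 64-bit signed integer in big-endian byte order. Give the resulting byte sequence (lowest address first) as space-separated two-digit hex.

9A 5A 94 66 5D F1 2F FA

Two's complement of -7324378676581027846 in 64 bits: 7324378676581027846 = 0x65A56B99A20ED006; invert → 0x9A5A94665DF12FF9; add 1 → 0x9A5A94665DF12FFA.
Split into bytes (most-significant first): 9A 5A 94 66 5D F1 2F FA.
In big-endian order the high byte comes first in memory.
So the memory order matches the most-significant-first order: 9A 5A 94 66 5D F1 2F FA.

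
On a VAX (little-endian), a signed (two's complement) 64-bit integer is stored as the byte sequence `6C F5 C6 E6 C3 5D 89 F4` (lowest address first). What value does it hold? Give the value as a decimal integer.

-826025960673970836

In little-endian order the low byte comes first in memory.
Reassemble most-significant byte first: F4 89 5D C3 E6 C6 F5 6C → 0xF4895DC3E6C6F56C.
Top bit is set, so as a signed 64-bit value this is 0xF4895DC3E6C6F56C − 2^64 = -826025960673970836.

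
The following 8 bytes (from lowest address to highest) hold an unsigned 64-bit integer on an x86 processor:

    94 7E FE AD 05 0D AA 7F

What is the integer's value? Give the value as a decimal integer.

Little-endian: lowest address holds the least-significant byte.
Reassemble most-significant byte first: 7F AA 0D 05 AD FE 7E 94 → 0x7FAA0D05ADFE7E94.
0x7FAA0D05ADFE7E94 = 9199179506902793876.

9199179506902793876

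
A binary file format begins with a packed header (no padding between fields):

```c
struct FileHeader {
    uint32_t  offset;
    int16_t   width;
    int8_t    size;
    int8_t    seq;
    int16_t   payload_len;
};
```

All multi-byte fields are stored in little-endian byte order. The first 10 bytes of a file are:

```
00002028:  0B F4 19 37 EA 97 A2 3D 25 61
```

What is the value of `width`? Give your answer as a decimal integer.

-26646

`width` follows `offset` (4 bytes), so it starts at byte offset 4 and occupies 2 bytes.
Bytes at offsets 4..5: EA 97.
Little-endian: lowest address holds the least-significant byte.
Reassemble most-significant byte first: 97 EA → 0x97EA.
Top bit is set, so as a signed 16-bit value this is 0x97EA − 2^16 = -26646.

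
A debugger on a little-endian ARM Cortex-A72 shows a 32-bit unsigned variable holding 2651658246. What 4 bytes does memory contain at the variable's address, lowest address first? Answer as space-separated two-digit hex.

2651658246 in hexadecimal, padded to 32 bits, is 0x9E0D1806.
Split into bytes (most-significant first): 9E 0D 18 06.
Little-endian: lowest address holds the least-significant byte.
So at ascending addresses the bytes are 06 18 0D 9E.

06 18 0D 9E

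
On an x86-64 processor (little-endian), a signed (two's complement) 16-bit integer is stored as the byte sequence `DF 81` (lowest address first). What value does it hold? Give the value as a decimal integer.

-32289

In little-endian order the low byte comes first in memory.
Reassemble most-significant byte first: 81 DF → 0x81DF.
Top bit is set, so as a signed 16-bit value this is 0x81DF − 2^16 = -32289.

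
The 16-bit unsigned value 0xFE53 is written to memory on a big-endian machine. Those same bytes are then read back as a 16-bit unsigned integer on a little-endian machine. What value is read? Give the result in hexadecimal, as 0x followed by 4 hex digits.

Stored big-endian, the bytes at ascending addresses are FE 53.
Read back as little-endian, the first byte is least significant, giving 0x53FE.

0x53FE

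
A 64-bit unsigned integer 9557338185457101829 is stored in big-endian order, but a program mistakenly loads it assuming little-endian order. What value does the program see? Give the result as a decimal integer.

390812983271137924

9557338185457101829 in 64-bit hexadecimal is 0x84A27C7156726C05.
Stored big-endian, the bytes at ascending addresses are 84 A2 7C 71 56 72 6C 05.
Read back as little-endian, the first byte is least significant, giving 0x056C7256717CA284.
0x056C7256717CA284 = 390812983271137924.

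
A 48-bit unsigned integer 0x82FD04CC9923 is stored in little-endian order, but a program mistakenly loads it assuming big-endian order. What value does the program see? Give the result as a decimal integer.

Stored little-endian, the bytes at ascending addresses are 23 99 CC 04 FD 82.
Read back as big-endian, the last byte is least significant, giving 0x2399CC04FD82.
0x2399CC04FD82 = 39143459847554.

39143459847554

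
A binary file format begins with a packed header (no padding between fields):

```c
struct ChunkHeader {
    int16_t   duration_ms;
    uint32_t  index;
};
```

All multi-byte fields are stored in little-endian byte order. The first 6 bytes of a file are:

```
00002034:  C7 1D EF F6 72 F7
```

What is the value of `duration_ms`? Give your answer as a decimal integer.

7623

`duration_ms` is the first field, at byte offset 0, occupying 2 bytes.
Bytes at offsets 0..1: C7 1D.
Little-endian stores the least-significant byte at the lowest address.
Reassemble most-significant byte first: 1D C7 → 0x1DC7.
0x1DC7 = 7623.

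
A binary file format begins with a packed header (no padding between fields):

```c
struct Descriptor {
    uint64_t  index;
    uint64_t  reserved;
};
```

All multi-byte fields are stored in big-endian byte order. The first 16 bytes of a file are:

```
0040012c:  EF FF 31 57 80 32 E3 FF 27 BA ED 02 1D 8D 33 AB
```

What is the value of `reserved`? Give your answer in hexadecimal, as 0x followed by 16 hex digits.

0x27BAED021D8D33AB

`reserved` follows `index` (8 bytes), so it starts at byte offset 8 and occupies 8 bytes.
Bytes at offsets 8..15: 27 BA ED 02 1D 8D 33 AB.
In big-endian order the high byte comes first in memory.
The bytes are already most-significant first: 0x27BAED021D8D33AB.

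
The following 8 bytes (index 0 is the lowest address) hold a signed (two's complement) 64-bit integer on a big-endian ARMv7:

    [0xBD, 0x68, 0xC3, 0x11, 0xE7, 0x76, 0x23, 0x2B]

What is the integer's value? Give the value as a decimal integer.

-4798370921298123989

Big-endian: lowest address holds the most-significant byte.
The bytes are already most-significant first: 0xBD68C311E776232B.
Top bit is set, so as a signed 64-bit value this is 0xBD68C311E776232B − 2^64 = -4798370921298123989.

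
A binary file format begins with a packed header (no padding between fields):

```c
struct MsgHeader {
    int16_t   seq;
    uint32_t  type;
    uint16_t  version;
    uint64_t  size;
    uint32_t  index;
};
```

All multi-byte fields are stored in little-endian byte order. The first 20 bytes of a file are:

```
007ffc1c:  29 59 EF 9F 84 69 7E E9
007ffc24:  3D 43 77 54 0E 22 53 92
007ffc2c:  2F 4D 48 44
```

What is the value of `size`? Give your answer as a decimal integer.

10543808597546451773

`size` follows `seq` (2 B), `type` (4 B), `version` (2 B), so it starts at offset 2 + 4 + 2 = 8 and occupies 8 bytes.
Bytes at offsets 8..15: 3D 43 77 54 0E 22 53 92.
Little-endian stores the least-significant byte at the lowest address.
Reassemble most-significant byte first: 92 53 22 0E 54 77 43 3D → 0x9253220E5477433D.
0x9253220E5477433D = 10543808597546451773.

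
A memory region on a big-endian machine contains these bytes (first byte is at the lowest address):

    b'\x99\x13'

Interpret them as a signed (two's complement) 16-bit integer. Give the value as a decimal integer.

Big-endian stores the most-significant byte at the lowest address.
The bytes are already most-significant first: 0x9913.
Top bit is set, so as a signed 16-bit value this is 0x9913 − 2^16 = -26349.

-26349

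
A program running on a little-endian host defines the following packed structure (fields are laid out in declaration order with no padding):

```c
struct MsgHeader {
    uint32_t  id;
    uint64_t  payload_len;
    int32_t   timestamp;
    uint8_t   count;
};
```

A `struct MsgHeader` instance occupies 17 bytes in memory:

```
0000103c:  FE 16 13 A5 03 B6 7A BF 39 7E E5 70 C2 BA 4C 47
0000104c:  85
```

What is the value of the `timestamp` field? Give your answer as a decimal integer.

1196210882

`timestamp` follows `id` (4 B), `payload_len` (8 B), so it starts at offset 4 + 8 = 12 and occupies 4 bytes.
Bytes at offsets 12..15: C2 BA 4C 47.
Little-endian stores the least-significant byte at the lowest address.
Reassemble most-significant byte first: 47 4C BA C2 → 0x474CBAC2.
0x474CBAC2 = 1196210882.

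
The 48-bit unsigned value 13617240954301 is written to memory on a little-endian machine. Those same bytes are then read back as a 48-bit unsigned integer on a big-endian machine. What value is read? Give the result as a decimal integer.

208176251298316

13617240954301 in 48-bit hexadecimal is 0x0C6282CF55BD.
Stored little-endian, the bytes at ascending addresses are BD 55 CF 82 62 0C.
Read back as big-endian, the last byte is least significant, giving 0xBD55CF82620C.
0xBD55CF82620C = 208176251298316.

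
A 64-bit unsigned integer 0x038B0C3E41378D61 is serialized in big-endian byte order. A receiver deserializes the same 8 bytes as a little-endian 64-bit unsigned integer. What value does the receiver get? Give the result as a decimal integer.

Stored big-endian, the bytes at ascending addresses are 03 8B 0C 3E 41 37 8D 61.
Read back as little-endian, the first byte is least significant, giving 0x618D37413E0C8B03.
0x618D37413E0C8B03 = 7029335346748623619.

7029335346748623619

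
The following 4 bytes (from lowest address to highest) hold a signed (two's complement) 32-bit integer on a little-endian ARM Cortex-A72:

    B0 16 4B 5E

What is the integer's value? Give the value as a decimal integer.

In little-endian order the low byte comes first in memory.
Reassemble most-significant byte first: 5E 4B 16 B0 → 0x5E4B16B0.
0x5E4B16B0 = 1581979312.

1581979312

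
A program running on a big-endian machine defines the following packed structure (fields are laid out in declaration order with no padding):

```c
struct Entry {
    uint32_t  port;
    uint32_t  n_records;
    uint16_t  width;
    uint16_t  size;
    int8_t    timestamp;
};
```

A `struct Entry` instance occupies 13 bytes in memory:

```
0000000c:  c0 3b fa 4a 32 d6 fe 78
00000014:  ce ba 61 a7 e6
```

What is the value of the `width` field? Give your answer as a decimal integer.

`width` follows `port` (4 B), `n_records` (4 B), so it starts at offset 4 + 4 = 8 and occupies 2 bytes.
Bytes at offsets 8..9: CE BA.
Big-endian: lowest address holds the most-significant byte.
The bytes are already most-significant first: 0xCEBA.
0xCEBA = 52922.

52922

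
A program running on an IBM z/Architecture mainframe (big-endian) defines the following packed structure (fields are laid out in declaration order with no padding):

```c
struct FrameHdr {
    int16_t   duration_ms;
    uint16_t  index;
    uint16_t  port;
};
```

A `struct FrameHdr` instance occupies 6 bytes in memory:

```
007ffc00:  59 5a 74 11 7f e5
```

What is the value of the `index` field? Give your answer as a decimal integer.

29713

`index` follows `duration_ms` (2 bytes), so it starts at byte offset 2 and occupies 2 bytes.
Bytes at offsets 2..3: 74 11.
Big-endian: lowest address holds the most-significant byte.
The bytes are already most-significant first: 0x7411.
0x7411 = 29713.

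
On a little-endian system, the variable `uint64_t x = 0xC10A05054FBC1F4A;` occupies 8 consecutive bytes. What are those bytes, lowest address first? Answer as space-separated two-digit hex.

4A 1F BC 4F 05 05 0A C1

Split into bytes (most-significant first): C1 0A 05 05 4F BC 1F 4A.
Little-endian: lowest address holds the least-significant byte.
So at ascending addresses the bytes are 4A 1F BC 4F 05 05 0A C1.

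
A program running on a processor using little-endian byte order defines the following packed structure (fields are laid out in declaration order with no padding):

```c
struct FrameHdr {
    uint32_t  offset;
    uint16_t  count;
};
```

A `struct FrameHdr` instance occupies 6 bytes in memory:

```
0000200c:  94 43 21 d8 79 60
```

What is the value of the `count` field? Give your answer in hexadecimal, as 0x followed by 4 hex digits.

0x6079

`count` follows `offset` (4 bytes), so it starts at byte offset 4 and occupies 2 bytes.
Bytes at offsets 4..5: 79 60.
Little-endian: lowest address holds the least-significant byte.
Reassemble most-significant byte first: 60 79 → 0x6079.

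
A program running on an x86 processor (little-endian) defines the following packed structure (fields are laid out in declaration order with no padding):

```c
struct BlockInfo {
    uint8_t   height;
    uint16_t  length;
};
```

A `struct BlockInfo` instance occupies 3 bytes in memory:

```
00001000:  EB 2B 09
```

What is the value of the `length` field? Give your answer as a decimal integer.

`length` follows `height` (1 byte), so it starts at byte offset 1 and occupies 2 bytes.
Bytes at offsets 1..2: 2B 09.
In little-endian order the low byte comes first in memory.
Reassemble most-significant byte first: 09 2B → 0x092B.
0x092B = 2347.

2347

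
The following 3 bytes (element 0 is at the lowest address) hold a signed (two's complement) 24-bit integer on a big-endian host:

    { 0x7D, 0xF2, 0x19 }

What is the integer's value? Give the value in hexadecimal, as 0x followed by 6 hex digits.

Big-endian stores the most-significant byte at the lowest address.
The bytes are already most-significant first: 0x7DF219.

0x7DF219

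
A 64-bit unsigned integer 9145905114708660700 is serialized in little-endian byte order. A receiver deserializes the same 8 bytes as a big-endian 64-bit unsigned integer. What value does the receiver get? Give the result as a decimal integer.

15875650100165930110

9145905114708660700 in 64-bit hexadecimal is 0x7EECC83EA7A351DC.
Stored little-endian, the bytes at ascending addresses are DC 51 A3 A7 3E C8 EC 7E.
Read back as big-endian, the last byte is least significant, giving 0xDC51A3A73EC8EC7E.
0xDC51A3A73EC8EC7E = 15875650100165930110.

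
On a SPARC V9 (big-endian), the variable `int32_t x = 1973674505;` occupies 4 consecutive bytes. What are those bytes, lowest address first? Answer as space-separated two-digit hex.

75 A3 E2 09

1973674505 in hexadecimal, padded to 32 bits, is 0x75A3E209.
Split into bytes (most-significant first): 75 A3 E2 09.
In big-endian order the high byte comes first in memory.
So the memory order matches the most-significant-first order: 75 A3 E2 09.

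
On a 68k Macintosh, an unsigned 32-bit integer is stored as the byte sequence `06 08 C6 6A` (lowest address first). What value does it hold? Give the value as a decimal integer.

Big-endian stores the most-significant byte at the lowest address.
The bytes are already most-significant first: 0x0608C66A.
0x0608C66A = 101238378.

101238378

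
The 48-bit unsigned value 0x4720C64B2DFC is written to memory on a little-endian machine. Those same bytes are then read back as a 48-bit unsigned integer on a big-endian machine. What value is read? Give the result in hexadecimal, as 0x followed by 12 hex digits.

0xFC2D4BC62047

Stored little-endian, the bytes at ascending addresses are FC 2D 4B C6 20 47.
Read back as big-endian, the last byte is least significant, giving 0xFC2D4BC62047.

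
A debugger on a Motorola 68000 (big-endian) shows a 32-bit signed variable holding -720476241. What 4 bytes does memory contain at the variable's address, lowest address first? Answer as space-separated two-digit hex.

Two's complement of -720476241 in 32 bits: 720476241 = 0x2AF19851; invert → 0xD50E67AE; add 1 → 0xD50E67AF.
Split into bytes (most-significant first): D5 0E 67 AF.
Big-endian stores the most-significant byte at the lowest address.
So the memory order matches the most-significant-first order: D5 0E 67 AF.

D5 0E 67 AF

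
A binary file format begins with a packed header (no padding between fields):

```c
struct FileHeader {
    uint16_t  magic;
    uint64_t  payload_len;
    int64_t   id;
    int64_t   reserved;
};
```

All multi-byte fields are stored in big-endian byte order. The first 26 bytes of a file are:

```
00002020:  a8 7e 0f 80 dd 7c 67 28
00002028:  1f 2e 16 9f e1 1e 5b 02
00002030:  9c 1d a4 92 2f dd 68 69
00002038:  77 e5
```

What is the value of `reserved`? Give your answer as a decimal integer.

`reserved` follows `magic` (2 B), `payload_len` (8 B), `id` (8 B), so it starts at offset 2 + 8 + 8 = 18 and occupies 8 bytes.
Bytes at offsets 18..25: A4 92 2F DD 68 69 77 E5.
Big-endian stores the most-significant byte at the lowest address.
The bytes are already most-significant first: 0xA4922FDD686977E5.
Top bit is set, so as a signed 64-bit value this is 0xA4922FDD686977E5 − 2^64 = -6588150676903594011.

-6588150676903594011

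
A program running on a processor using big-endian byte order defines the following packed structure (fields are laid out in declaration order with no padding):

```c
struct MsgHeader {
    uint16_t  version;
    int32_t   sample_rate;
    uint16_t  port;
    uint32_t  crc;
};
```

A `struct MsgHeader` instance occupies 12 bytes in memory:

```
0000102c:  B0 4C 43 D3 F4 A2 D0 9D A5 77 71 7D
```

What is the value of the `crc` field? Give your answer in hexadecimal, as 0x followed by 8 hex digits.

0xA577717D

`crc` follows `version` (2 B), `sample_rate` (4 B), `port` (2 B), so it starts at offset 2 + 4 + 2 = 8 and occupies 4 bytes.
Bytes at offsets 8..11: A5 77 71 7D.
Big-endian: lowest address holds the most-significant byte.
The bytes are already most-significant first: 0xA577717D.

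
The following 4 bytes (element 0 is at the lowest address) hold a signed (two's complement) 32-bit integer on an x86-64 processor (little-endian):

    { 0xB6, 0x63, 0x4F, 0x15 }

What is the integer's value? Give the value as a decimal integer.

357524406

Little-endian stores the least-significant byte at the lowest address.
Reassemble most-significant byte first: 15 4F 63 B6 → 0x154F63B6.
0x154F63B6 = 357524406.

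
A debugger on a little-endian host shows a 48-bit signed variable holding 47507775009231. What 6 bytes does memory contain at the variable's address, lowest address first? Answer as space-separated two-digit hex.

47507775009231 in hexadecimal, padded to 48 bits, is 0x2B35440DB1CF.
Split into bytes (most-significant first): 2B 35 44 0D B1 CF.
In little-endian order the low byte comes first in memory.
So at ascending addresses the bytes are CF B1 0D 44 35 2B.

CF B1 0D 44 35 2B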